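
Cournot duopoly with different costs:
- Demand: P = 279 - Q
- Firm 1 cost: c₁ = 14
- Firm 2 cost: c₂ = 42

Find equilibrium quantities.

q₁* = 97.67, q₂* = 69.67

Work:
Reaction: q₁ = (279 - 14 - q₂)/2
Reaction: q₂ = (279 - 42 - q₁)/2
Solve simultaneously:
q₁* = (279 - 2×14 + 42)/3 = 97.67
q₂* = (279 - 2×42 + 14)/3 = 69.67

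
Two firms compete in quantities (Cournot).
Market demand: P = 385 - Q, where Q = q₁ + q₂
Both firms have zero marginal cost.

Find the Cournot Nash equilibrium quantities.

q₁* = q₂* = 128.33; P* = 128.33

Work:
Profit: π_i = P·q_i = (a - q_i - q_j)·q_i
FOC: ∂π_i/∂q_i = a - 2q_i - q_j = 0
Reaction function: q_i = (385 - q_j)/2
Symmetry: q* = 385/3 = 128.33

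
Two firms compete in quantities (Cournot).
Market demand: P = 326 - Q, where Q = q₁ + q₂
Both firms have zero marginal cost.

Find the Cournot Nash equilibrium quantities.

q₁* = q₂* = 108.67; P* = 108.67

Work:
Profit: π_i = P·q_i = (a - q_i - q_j)·q_i
FOC: ∂π_i/∂q_i = a - 2q_i - q_j = 0
Reaction function: q_i = (326 - q_j)/2
Symmetry: q* = 326/3 = 108.67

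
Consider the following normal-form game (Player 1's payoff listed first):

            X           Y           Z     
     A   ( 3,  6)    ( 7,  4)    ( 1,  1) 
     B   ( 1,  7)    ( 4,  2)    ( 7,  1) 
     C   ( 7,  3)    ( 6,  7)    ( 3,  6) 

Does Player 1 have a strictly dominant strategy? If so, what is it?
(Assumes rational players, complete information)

No strictly dominant strategy exists for Player 1

Work:
A strategy strictly dominates another if it gives a strictly higher payoff against every opponent action. Compare each pair of P1's strategies column-by-column:
  A vs B: [3 vs 1, 7 vs 4, 1 vs 7] → A does not strictly dominate B (column Z: 1 ≤ 7)
  A vs C: [3 vs 7, 7 vs 6, 1 vs 3] → A does not strictly dominate C (column X: 3 ≤ 7)
  B vs A: [1 vs 3, 4 vs 7, 7 vs 1] → B does not strictly dominate A (column X: 1 ≤ 3)
  B vs C: [1 vs 7, 4 vs 6, 7 vs 3] → B does not strictly dominate C (column X: 1 ≤ 7)
  C vs A: [7 vs 3, 6 vs 7, 3 vs 1] → C does not strictly dominate A (column Y: 6 ≤ 7)
  C vs B: [7 vs 1, 6 vs 4, 3 vs 7] → C does not strictly dominate B (column Z: 3 ≤ 7)
No single strategy strictly dominates all others → no strictly dominant strategy.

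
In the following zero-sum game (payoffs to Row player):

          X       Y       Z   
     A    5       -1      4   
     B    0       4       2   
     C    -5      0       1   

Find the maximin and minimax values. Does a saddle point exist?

Maximin = 0, Minimax = 4, Saddle: False

Work:
Row minimums: [-1, 0, -5] → maximin = 0
Column maximums: [5, 4, 4] → minimax = 4
No saddle point (maximin ≠ minimax). Mixed strategy needed.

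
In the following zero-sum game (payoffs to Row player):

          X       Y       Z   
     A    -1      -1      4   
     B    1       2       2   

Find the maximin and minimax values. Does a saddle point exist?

Maximin = 1, Minimax = 1, Saddle: True

Work:
Row minimums: [-1, 1] → maximin = 1
Column maximums: [1, 2, 4] → minimax = 1
Saddle point exists! Game value = 1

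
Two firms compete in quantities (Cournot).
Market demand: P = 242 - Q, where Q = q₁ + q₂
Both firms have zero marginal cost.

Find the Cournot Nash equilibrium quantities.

q₁* = q₂* = 80.67; P* = 80.67

Work:
Profit: π_i = P·q_i = (a - q_i - q_j)·q_i
FOC: ∂π_i/∂q_i = a - 2q_i - q_j = 0
Reaction function: q_i = (242 - q_j)/2
Symmetry: q* = 242/3 = 80.67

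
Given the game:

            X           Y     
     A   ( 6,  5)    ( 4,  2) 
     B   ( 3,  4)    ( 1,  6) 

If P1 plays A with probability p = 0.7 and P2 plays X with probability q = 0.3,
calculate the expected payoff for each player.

E[P1] = 3.7, E[P2] = 3.65

Work:
E[P1] = p·q·π₁(A,X) + p·(1-q)·π₁(A,Y) + (1-p)·q·π₁(B,X) + (1-p)·(1-q)·π₁(B,Y)
= 0.7·0.3·6 + 0.7·0.7·4 + 0.3·0.3·3 + 0.3·0.7·1
= 3.7

E[P2] = 3.65 (similar calculation)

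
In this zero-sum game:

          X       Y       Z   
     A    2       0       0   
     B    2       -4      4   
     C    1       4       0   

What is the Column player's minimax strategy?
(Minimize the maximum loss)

Column should play X, value = 2

Work:
Column player minimizes Row's maximum payoff:
Column X: max payoff to Row = 2
Column Y: max payoff to Row = 4
Column Z: max payoff to Row = 4
Minimum is 2, achieved by column X.
Minimax strategy: X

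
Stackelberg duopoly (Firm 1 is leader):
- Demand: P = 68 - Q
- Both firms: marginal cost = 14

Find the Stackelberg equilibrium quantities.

q₁* (leader) = 27.0, q₂* (follower) = 13.5

Work:
Follower's reaction: q₂ = (a - c - q₁)/2
Leader substitutes: π₁ = q₁·(a - q₁ - (a-c-q₁)/2 - c)
FOC: q₁* = (68 - 14)/2 = 27.00
Then: q₂* = (68 - 14 - 27.0)/2 = 13.50
Leader has first-mover advantage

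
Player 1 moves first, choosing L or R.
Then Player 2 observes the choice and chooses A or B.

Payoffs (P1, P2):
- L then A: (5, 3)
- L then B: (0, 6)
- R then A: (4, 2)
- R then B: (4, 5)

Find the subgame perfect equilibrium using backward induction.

P1 plays R, P2 plays B after L and B after R; Payoff (4, 5)

Work:
Backward induction:
After L: P2 chooses B → P1 gets 0
After R: P2 chooses B → P1 gets 4
P1 chooses R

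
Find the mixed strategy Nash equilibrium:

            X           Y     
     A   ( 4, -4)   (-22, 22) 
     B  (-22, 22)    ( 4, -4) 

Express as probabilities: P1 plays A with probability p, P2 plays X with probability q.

p = 0.5, q = 0.5

Work:
Find probabilities that make opponent indifferent:
P2 chooses q to make P1 indifferent between A and B
P1 chooses p to make P2 indifferent between X and Y
Mixed NE: P1 plays (A: 0.5, B: 0.5), P2 plays (X: 0.5, Y: 0.5)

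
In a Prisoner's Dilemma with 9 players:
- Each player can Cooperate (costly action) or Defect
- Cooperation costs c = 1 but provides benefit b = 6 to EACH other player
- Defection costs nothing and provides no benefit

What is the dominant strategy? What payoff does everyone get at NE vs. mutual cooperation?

Dominant: Defect; NE payoff = 0; Coop payoff = 47

Work:
Defect dominates (saves cost c = 1, benefit to others is external)
NE: All defect → everyone gets 0
If all cooperate: each receives (8)×6 - 1 = 47
Social dilemma: 47 > 0 but NE gives 0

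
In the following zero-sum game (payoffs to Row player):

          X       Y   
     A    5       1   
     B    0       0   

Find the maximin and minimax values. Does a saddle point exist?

Maximin = 1, Minimax = 1, Saddle: True

Work:
Row minimums: [1, 0] → maximin = 1
Column maximums: [5, 1] → minimax = 1
Saddle point exists! Game value = 1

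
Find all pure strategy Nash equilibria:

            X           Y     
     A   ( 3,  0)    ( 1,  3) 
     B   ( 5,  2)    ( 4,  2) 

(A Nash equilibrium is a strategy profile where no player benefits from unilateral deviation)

Nash equilibrium: (B, X), (B, Y)

Work:
Best responses:
  P1 vs X: payoffs [3, 5] → best response B (payoff 5)
  P1 vs Y: payoffs [1, 4] → best response B (payoff 4)
  P2 vs A: payoffs [0, 3] → best response Y (payoff 3)
  P2 vs B: payoffs [2, 2] → best response X/Y (payoff 2)
Mutual best responses: (B,X), (B,Y) → Nash equilibria.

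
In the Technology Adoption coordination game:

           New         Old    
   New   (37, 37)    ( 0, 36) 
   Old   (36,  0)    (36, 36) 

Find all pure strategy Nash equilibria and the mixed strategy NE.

Pure NE: (New, New) and (Old, Old); Mixed NE: p = 0.973, q = 0.973

Work:
Check pure NE:
(New, New): (37, 37) - no unilateral deviation beneficial
(Old, Old): (36, 36) - no unilateral deviation beneficial
Mixed NE: P1 plays New with p = 0.973, P2 plays New with q = 0.973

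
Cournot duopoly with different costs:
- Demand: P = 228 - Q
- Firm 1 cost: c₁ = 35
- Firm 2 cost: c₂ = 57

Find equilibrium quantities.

q₁* = 71.67, q₂* = 49.67

Work:
Reaction: q₁ = (228 - 35 - q₂)/2
Reaction: q₂ = (228 - 57 - q₁)/2
Solve simultaneously:
q₁* = (228 - 2×35 + 57)/3 = 71.67
q₂* = (228 - 2×57 + 35)/3 = 49.67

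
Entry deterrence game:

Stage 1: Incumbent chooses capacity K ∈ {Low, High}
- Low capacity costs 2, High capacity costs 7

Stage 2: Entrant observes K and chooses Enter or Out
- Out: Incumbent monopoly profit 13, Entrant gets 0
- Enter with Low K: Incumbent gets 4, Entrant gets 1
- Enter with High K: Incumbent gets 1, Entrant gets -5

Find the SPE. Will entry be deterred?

SPE: (High, Enter|Low, Out|High); Entry deterred. Incumbent net profit = 6

Work:
After Low K: Entrant enters (1 > 0)
After High K: Entrant stays out (-5 < 0)
Incumbent: Low → 4−2=2, High → 13−7=6
Incumbent chooses High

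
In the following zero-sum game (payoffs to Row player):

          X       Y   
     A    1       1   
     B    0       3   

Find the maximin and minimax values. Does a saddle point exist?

Maximin = 1, Minimax = 1, Saddle: True

Work:
Row minimums: [1, 0] → maximin = 1
Column maximums: [1, 3] → minimax = 1
Saddle point exists! Game value = 1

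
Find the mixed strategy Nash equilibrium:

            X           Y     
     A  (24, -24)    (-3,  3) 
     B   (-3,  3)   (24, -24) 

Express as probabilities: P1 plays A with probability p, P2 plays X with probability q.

p = 0.5, q = 0.5

Work:
Find probabilities that make opponent indifferent:
P2 chooses q to make P1 indifferent between A and B
P1 chooses p to make P2 indifferent between X and Y
Mixed NE: P1 plays (A: 0.5, B: 0.5), P2 plays (X: 0.5, Y: 0.5)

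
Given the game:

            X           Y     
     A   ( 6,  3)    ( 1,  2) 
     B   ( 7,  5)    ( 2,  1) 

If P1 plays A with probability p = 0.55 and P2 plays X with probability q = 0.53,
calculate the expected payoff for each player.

E[P1] = 4.1, E[P2] = 2.7955

Work:
E[P1] = p·q·π₁(A,X) + p·(1-q)·π₁(A,Y) + (1-p)·q·π₁(B,X) + (1-p)·(1-q)·π₁(B,Y)
= 0.55·0.53·6 + 0.55·0.47·1 + 0.45·0.53·7 + 0.45·0.47·2
= 4.1

E[P2] = 2.7955 (similar calculation)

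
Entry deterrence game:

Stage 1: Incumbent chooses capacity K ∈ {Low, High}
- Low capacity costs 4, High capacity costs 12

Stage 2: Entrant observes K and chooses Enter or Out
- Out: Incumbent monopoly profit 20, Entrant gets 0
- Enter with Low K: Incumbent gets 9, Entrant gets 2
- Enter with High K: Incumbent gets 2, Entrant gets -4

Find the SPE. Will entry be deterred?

SPE: (High, Enter|Low, Out|High); Entry deterred. Incumbent net profit = 8

Work:
After Low K: Entrant enters (2 > 0)
After High K: Entrant stays out (-4 < 0)
Incumbent: Low → 9−4=5, High → 20−12=8
Incumbent chooses High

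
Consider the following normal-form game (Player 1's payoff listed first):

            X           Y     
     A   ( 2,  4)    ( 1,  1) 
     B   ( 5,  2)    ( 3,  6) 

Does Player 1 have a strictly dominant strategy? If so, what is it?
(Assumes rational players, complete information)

Yes, Player 1's strictly dominant strategy is B

Work:
A strategy strictly dominates another if it gives a strictly higher payoff against every opponent action. Compare each pair of P1's strategies column-by-column:
  A vs B: [2 vs 5, 1 vs 3] → A does not strictly dominate B (column X: 2 ≤ 5)
  B vs A: [5 vs 2, 3 vs 1] → B strictly dominates A
B strictly dominates every other strategy → strictly dominant.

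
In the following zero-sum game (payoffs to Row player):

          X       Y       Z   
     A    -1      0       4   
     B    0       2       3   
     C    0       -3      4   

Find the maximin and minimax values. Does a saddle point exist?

Maximin = 0, Minimax = 0, Saddle: True

Work:
Row minimums: [-1, 0, -3] → maximin = 0
Column maximums: [0, 2, 4] → minimax = 0
Saddle point exists! Game value = 0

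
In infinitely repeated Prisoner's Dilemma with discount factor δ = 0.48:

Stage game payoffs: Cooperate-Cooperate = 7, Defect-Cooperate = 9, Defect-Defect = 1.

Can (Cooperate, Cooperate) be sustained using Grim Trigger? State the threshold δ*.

δ* = 0.25; since δ = 0.48 ≥ 0.25, cooperation can be sustained

Work:
For Grim Trigger:
Cooperate forever: 7/(1-δ)
Defect then punished: 9 + 1·δ/(1-δ)
Need: 7/(1-δ) ≥ 9 + 1·δ/(1-δ)
Solving: δ ≥ (T-R)/(T-P) = (9-7)/(9-1) = 0.25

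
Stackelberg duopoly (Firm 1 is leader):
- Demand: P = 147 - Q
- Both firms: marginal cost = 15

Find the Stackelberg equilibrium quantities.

q₁* (leader) = 66.0, q₂* (follower) = 33.0

Work:
Follower's reaction: q₂ = (a - c - q₁)/2
Leader substitutes: π₁ = q₁·(a - q₁ - (a-c-q₁)/2 - c)
FOC: q₁* = (147 - 15)/2 = 66.00
Then: q₂* = (147 - 15 - 66.0)/2 = 33.00
Leader has first-mover advantage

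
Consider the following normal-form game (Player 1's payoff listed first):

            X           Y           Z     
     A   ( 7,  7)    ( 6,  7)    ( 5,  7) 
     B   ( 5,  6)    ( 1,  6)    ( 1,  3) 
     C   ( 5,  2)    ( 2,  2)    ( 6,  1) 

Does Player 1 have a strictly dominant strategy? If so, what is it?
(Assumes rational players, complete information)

No strictly dominant strategy exists for Player 1

Work:
A strategy strictly dominates another if it gives a strictly higher payoff against every opponent action. Compare each pair of P1's strategies column-by-column:
  A vs B: [7 vs 5, 6 vs 1, 5 vs 1] → A strictly dominates B
  A vs C: [7 vs 5, 6 vs 2, 5 vs 6] → A does not strictly dominate C (column Z: 5 ≤ 6)
  B vs A: [5 vs 7, 1 vs 6, 1 vs 5] → B does not strictly dominate A (column X: 5 ≤ 7)
  B vs C: [5 vs 5, 1 vs 2, 1 vs 6] → B does not strictly dominate C (column X: 5 ≤ 5)
  C vs A: [5 vs 7, 2 vs 6, 6 vs 5] → C does not strictly dominate A (column X: 5 ≤ 7)
  C vs B: [5 vs 5, 2 vs 1, 6 vs 1] → C does not strictly dominate B (column X: 5 ≤ 5)
No single strategy strictly dominates all others → no strictly dominant strategy.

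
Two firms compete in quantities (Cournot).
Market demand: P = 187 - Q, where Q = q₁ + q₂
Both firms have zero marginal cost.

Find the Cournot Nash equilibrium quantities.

q₁* = q₂* = 62.33; P* = 62.33

Work:
Profit: π_i = P·q_i = (a - q_i - q_j)·q_i
FOC: ∂π_i/∂q_i = a - 2q_i - q_j = 0
Reaction function: q_i = (187 - q_j)/2
Symmetry: q* = 187/3 = 62.33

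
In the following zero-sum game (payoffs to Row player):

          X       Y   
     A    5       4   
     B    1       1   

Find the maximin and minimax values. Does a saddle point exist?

Maximin = 4, Minimax = 4, Saddle: True

Work:
Row minimums: [4, 1] → maximin = 4
Column maximums: [5, 4] → minimax = 4
Saddle point exists! Game value = 4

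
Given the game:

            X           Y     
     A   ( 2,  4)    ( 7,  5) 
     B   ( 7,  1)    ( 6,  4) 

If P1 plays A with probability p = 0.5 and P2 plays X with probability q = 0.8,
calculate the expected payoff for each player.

E[P1] = 4.9, E[P2] = 2.9

Work:
E[P1] = p·q·π₁(A,X) + p·(1-q)·π₁(A,Y) + (1-p)·q·π₁(B,X) + (1-p)·(1-q)·π₁(B,Y)
= 0.5·0.8·2 + 0.5·0.2·7 + 0.5·0.8·7 + 0.5·0.2·6
= 4.9

E[P2] = 2.9 (similar calculation)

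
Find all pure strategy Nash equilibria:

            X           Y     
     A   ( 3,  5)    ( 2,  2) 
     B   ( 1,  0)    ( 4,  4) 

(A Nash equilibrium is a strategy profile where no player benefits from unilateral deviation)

Nash equilibrium: (A, X), (B, Y)

Work:
Best responses:
  P1 vs X: payoffs [3, 1] → best response A (payoff 3)
  P1 vs Y: payoffs [2, 4] → best response B (payoff 4)
  P2 vs A: payoffs [5, 2] → best response X (payoff 5)
  P2 vs B: payoffs [0, 4] → best response Y (payoff 4)
Mutual best responses: (A,X), (B,Y) → Nash equilibria.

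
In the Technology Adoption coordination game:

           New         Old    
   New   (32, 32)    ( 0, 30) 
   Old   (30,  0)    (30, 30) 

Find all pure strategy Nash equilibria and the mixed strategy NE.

Pure NE: (New, New) and (Old, Old); Mixed NE: p = 0.9375, q = 0.9375

Work:
Check pure NE:
(New, New): (32, 32) - no unilateral deviation beneficial
(Old, Old): (30, 30) - no unilateral deviation beneficial
Mixed NE: P1 plays New with p = 0.9375, P2 plays New with q = 0.9375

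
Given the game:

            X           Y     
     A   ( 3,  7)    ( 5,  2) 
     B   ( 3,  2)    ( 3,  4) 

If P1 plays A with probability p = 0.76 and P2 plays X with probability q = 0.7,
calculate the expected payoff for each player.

E[P1] = 3.456, E[P2] = 4.804

Work:
E[P1] = p·q·π₁(A,X) + p·(1-q)·π₁(A,Y) + (1-p)·q·π₁(B,X) + (1-p)·(1-q)·π₁(B,Y)
= 0.76·0.7·3 + 0.76·0.3·5 + 0.24·0.7·3 + 0.24·0.3·3
= 3.456

E[P2] = 4.804 (similar calculation)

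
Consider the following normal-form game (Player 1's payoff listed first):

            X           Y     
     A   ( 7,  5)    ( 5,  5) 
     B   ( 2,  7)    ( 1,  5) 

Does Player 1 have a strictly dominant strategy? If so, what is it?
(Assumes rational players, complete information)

Yes, Player 1's strictly dominant strategy is A

Work:
A strategy strictly dominates another if it gives a strictly higher payoff against every opponent action. Compare each pair of P1's strategies column-by-column:
  A vs B: [7 vs 2, 5 vs 1] → A strictly dominates B
  B vs A: [2 vs 7, 1 vs 5] → B does not strictly dominate A (column X: 2 ≤ 7)
A strictly dominates every other strategy → strictly dominant.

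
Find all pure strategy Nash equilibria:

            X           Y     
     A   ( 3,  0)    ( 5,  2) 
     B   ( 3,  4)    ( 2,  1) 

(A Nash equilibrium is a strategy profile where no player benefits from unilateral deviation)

Nash equilibrium: (A, Y), (B, X)

Work:
Best responses:
  P1 vs X: payoffs [3, 3] → best response A/B (payoff 3)
  P1 vs Y: payoffs [5, 2] → best response A (payoff 5)
  P2 vs A: payoffs [0, 2] → best response Y (payoff 2)
  P2 vs B: payoffs [4, 1] → best response X (payoff 4)
Mutual best responses: (A,Y), (B,X) → Nash equilibria.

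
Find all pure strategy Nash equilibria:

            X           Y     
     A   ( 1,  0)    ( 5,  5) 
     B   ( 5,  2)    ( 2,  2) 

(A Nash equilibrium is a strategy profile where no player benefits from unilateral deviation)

Nash equilibrium: (A, Y), (B, X)

Work:
Best responses:
  P1 vs X: payoffs [1, 5] → best response B (payoff 5)
  P1 vs Y: payoffs [5, 2] → best response A (payoff 5)
  P2 vs A: payoffs [0, 5] → best response Y (payoff 5)
  P2 vs B: payoffs [2, 2] → best response X/Y (payoff 2)
Mutual best responses: (A,Y), (B,X) → Nash equilibria.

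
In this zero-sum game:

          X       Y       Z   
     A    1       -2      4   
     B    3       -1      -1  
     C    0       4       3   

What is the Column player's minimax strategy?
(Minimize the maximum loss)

Column should play X, value = 3

Work:
Column player minimizes Row's maximum payoff:
Column X: max payoff to Row = 3
Column Y: max payoff to Row = 4
Column Z: max payoff to Row = 4
Minimum is 3, achieved by column X.
Minimax strategy: X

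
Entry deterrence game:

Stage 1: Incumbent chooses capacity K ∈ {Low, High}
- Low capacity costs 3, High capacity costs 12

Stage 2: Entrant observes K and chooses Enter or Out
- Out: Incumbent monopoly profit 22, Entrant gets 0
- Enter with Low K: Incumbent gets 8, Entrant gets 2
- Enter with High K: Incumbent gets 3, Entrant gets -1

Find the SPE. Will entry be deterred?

SPE: (High, Enter|Low, Out|High); Entry deterred. Incumbent net profit = 10

Work:
After Low K: Entrant enters (2 > 0)
After High K: Entrant stays out (-1 < 0)
Incumbent: Low → 8−3=5, High → 22−12=10
Incumbent chooses High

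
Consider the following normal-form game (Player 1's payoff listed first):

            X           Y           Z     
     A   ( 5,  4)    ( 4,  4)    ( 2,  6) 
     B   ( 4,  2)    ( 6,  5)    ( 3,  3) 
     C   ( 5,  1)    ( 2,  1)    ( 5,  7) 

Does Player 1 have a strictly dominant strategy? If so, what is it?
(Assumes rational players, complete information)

No strictly dominant strategy exists for Player 1

Work:
A strategy strictly dominates another if it gives a strictly higher payoff against every opponent action. Compare each pair of P1's strategies column-by-column:
  A vs B: [5 vs 4, 4 vs 6, 2 vs 3] → A does not strictly dominate B (column Y: 4 ≤ 6)
  A vs C: [5 vs 5, 4 vs 2, 2 vs 5] → A does not strictly dominate C (column X: 5 ≤ 5)
  B vs A: [4 vs 5, 6 vs 4, 3 vs 2] → B does not strictly dominate A (column X: 4 ≤ 5)
  B vs C: [4 vs 5, 6 vs 2, 3 vs 5] → B does not strictly dominate C (column X: 4 ≤ 5)
  C vs A: [5 vs 5, 2 vs 4, 5 vs 2] → C does not strictly dominate A (column X: 5 ≤ 5)
  C vs B: [5 vs 4, 2 vs 6, 5 vs 3] → C does not strictly dominate B (column Y: 2 ≤ 6)
No single strategy strictly dominates all others → no strictly dominant strategy.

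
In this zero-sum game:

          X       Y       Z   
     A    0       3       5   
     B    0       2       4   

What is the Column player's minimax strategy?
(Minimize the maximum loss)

Column should play X, value = 0

Work:
Column player minimizes Row's maximum payoff:
Column X: max payoff to Row = 0
Column Y: max payoff to Row = 3
Column Z: max payoff to Row = 5
Minimum is 0, achieved by column X.
Minimax strategy: X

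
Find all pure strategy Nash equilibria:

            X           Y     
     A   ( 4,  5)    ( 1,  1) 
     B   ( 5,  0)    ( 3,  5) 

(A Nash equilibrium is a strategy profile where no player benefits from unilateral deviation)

Nash equilibrium: (B, Y)

Work:
Best responses:
  P1 vs X: payoffs [4, 5] → best response B (payoff 5)
  P1 vs Y: payoffs [1, 3] → best response B (payoff 3)
  P2 vs A: payoffs [5, 1] → best response X (payoff 5)
  P2 vs B: payoffs [0, 5] → best response Y (payoff 5)
Mutual best responses: (B,Y) → Nash equilibria.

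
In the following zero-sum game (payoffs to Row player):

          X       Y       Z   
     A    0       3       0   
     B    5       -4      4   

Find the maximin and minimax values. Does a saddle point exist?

Maximin = 0, Minimax = 3, Saddle: False

Work:
Row minimums: [0, -4] → maximin = 0
Column maximums: [5, 3, 4] → minimax = 3
No saddle point (maximin ≠ minimax). Mixed strategy needed.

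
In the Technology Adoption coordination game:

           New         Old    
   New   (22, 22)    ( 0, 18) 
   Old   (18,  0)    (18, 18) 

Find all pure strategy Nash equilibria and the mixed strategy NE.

Pure NE: (New, New) and (Old, Old); Mixed NE: p = 0.8182, q = 0.8182

Work:
Check pure NE:
(New, New): (22, 22) - no unilateral deviation beneficial
(Old, Old): (18, 18) - no unilateral deviation beneficial
Mixed NE: P1 plays New with p = 0.8182, P2 plays New with q = 0.8182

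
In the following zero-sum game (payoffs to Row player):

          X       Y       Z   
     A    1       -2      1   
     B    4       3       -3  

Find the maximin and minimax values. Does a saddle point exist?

Maximin = -2, Minimax = 1, Saddle: False

Work:
Row minimums: [-2, -3] → maximin = -2
Column maximums: [4, 3, 1] → minimax = 1
No saddle point (maximin ≠ minimax). Mixed strategy needed.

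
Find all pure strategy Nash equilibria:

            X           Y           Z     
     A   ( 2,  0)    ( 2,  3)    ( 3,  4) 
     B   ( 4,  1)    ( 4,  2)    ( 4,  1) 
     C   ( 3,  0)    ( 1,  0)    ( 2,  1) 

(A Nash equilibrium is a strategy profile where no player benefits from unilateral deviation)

Nash equilibrium: (B, Y)

Work:
Best responses:
  P1 vs X: payoffs [2, 4, 3] → best response B (payoff 4)
  P1 vs Y: payoffs [2, 4, 1] → best response B (payoff 4)
  P1 vs Z: payoffs [3, 4, 2] → best response B (payoff 4)
  P2 vs A: payoffs [0, 3, 4] → best response Z (payoff 4)
  P2 vs B: payoffs [1, 2, 1] → best response Y (payoff 2)
  P2 vs C: payoffs [0, 0, 1] → best response Z (payoff 1)
Mutual best responses: (B,Y) → Nash equilibria.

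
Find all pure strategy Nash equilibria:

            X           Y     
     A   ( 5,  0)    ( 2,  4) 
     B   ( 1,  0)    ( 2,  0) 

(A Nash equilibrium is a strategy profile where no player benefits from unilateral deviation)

Nash equilibrium: (A, Y), (B, Y)

Work:
Best responses:
  P1 vs X: payoffs [5, 1] → best response A (payoff 5)
  P1 vs Y: payoffs [2, 2] → best response A/B (payoff 2)
  P2 vs A: payoffs [0, 4] → best response Y (payoff 4)
  P2 vs B: payoffs [0, 0] → best response X/Y (payoff 0)
Mutual best responses: (A,Y), (B,Y) → Nash equilibria.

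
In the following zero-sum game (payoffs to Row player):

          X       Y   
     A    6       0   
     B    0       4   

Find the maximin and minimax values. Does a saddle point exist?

Maximin = 0, Minimax = 4, Saddle: False

Work:
Row minimums: [0, 0] → maximin = 0
Column maximums: [6, 4] → minimax = 4
No saddle point (maximin ≠ minimax). Mixed strategy needed.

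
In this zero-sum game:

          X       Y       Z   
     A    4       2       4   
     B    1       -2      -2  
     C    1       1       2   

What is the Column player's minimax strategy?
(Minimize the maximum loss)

Column should play Y, value = 2

Work:
Column player minimizes Row's maximum payoff:
Column X: max payoff to Row = 4
Column Y: max payoff to Row = 2
Column Z: max payoff to Row = 4
Minimum is 2, achieved by column Y.
Minimax strategy: Y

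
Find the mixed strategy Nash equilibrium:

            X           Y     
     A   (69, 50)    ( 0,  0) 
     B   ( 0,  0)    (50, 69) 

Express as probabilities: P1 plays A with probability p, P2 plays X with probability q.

p = 0.5798, q = 0.4202

Work:
Find probabilities that make opponent indifferent:
P2 chooses q to make P1 indifferent between A and B
P1 chooses p to make P2 indifferent between X and Y
Mixed NE: P1 plays (A: 0.5798, B: 0.4202), P2 plays (X: 0.4202, Y: 0.5798)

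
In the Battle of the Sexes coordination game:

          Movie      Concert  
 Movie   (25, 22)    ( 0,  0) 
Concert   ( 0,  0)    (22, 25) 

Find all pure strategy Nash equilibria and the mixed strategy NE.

Pure NE: (Movie, Movie) and (Concert, Concert); Mixed NE: p = 0.5319, q = 0.4681

Work:
Check pure NE:
(Movie, Movie): (25, 22) - no unilateral deviation beneficial
(Concert, Concert): (22, 25) - no unilateral deviation beneficial
Mixed NE: P1 plays Movie with p = 0.5319, P2 plays Movie with q = 0.4681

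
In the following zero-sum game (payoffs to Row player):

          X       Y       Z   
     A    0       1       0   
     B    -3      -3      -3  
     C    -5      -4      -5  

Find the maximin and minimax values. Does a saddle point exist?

Maximin = 0, Minimax = 0, Saddle: True

Work:
Row minimums: [0, -3, -5] → maximin = 0
Column maximums: [0, 1, 0] → minimax = 0
Saddle point exists! Game value = 0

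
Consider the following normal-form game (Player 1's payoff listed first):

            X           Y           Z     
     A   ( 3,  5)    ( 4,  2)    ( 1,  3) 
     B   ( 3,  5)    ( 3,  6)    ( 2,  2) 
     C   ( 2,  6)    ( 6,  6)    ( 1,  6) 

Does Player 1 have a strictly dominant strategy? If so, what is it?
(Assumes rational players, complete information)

No strictly dominant strategy exists for Player 1

Work:
A strategy strictly dominates another if it gives a strictly higher payoff against every opponent action. Compare each pair of P1's strategies column-by-column:
  A vs B: [3 vs 3, 4 vs 3, 1 vs 2] → A does not strictly dominate B (column X: 3 ≤ 3)
  A vs C: [3 vs 2, 4 vs 6, 1 vs 1] → A does not strictly dominate C (column Y: 4 ≤ 6)
  B vs A: [3 vs 3, 3 vs 4, 2 vs 1] → B does not strictly dominate A (column X: 3 ≤ 3)
  B vs C: [3 vs 2, 3 vs 6, 2 vs 1] → B does not strictly dominate C (column Y: 3 ≤ 6)
  C vs A: [2 vs 3, 6 vs 4, 1 vs 1] → C does not strictly dominate A (column X: 2 ≤ 3)
  C vs B: [2 vs 3, 6 vs 3, 1 vs 2] → C does not strictly dominate B (column X: 2 ≤ 3)
No single strategy strictly dominates all others → no strictly dominant strategy.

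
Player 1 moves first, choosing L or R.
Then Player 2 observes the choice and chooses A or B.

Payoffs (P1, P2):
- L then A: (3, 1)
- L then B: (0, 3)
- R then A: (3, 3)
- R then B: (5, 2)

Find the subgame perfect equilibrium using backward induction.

P1 plays R, P2 plays B after L and A after R; Payoff (3, 3)

Work:
Backward induction:
After L: P2 chooses B → P1 gets 0
After R: P2 chooses A → P1 gets 3
P1 chooses R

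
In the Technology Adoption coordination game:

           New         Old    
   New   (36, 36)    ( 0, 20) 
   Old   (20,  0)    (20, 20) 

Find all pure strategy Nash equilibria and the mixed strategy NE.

Pure NE: (New, New) and (Old, Old); Mixed NE: p = 0.5556, q = 0.5556

Work:
Check pure NE:
(New, New): (36, 36) - no unilateral deviation beneficial
(Old, Old): (20, 20) - no unilateral deviation beneficial
Mixed NE: P1 plays New with p = 0.5556, P2 plays New with q = 0.5556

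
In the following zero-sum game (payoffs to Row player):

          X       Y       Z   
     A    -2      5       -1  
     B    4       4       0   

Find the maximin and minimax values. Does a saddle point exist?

Maximin = 0, Minimax = 0, Saddle: True

Work:
Row minimums: [-2, 0] → maximin = 0
Column maximums: [4, 5, 0] → minimax = 0
Saddle point exists! Game value = 0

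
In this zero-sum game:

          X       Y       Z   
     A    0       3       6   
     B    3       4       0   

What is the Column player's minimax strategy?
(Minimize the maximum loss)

Column should play X, value = 3

Work:
Column player minimizes Row's maximum payoff:
Column X: max payoff to Row = 3
Column Y: max payoff to Row = 4
Column Z: max payoff to Row = 6
Minimum is 3, achieved by column X.
Minimax strategy: X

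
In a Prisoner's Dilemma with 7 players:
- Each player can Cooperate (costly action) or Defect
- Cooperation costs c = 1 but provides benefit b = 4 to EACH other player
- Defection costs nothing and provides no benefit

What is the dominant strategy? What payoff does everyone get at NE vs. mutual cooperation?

Dominant: Defect; NE payoff = 0; Coop payoff = 23

Work:
Defect dominates (saves cost c = 1, benefit to others is external)
NE: All defect → everyone gets 0
If all cooperate: each receives (6)×4 - 1 = 23
Social dilemma: 23 > 0 but NE gives 0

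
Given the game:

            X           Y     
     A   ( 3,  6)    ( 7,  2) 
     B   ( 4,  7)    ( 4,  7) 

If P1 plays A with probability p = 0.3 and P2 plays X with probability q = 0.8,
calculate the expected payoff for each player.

E[P1] = 3.94, E[P2] = 6.46

Work:
E[P1] = p·q·π₁(A,X) + p·(1-q)·π₁(A,Y) + (1-p)·q·π₁(B,X) + (1-p)·(1-q)·π₁(B,Y)
= 0.3·0.8·3 + 0.3·0.2·7 + 0.7·0.8·4 + 0.7·0.2·4
= 3.94

E[P2] = 6.46 (similar calculation)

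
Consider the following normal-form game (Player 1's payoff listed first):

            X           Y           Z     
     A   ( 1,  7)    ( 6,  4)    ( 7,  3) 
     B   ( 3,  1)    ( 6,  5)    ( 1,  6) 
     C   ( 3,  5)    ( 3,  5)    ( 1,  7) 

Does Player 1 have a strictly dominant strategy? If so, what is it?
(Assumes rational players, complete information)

No strictly dominant strategy exists for Player 1

Work:
A strategy strictly dominates another if it gives a strictly higher payoff against every opponent action. Compare each pair of P1's strategies column-by-column:
  A vs B: [1 vs 3, 6 vs 6, 7 vs 1] → A does not strictly dominate B (column X: 1 ≤ 3)
  A vs C: [1 vs 3, 6 vs 3, 7 vs 1] → A does not strictly dominate C (column X: 1 ≤ 3)
  B vs A: [3 vs 1, 6 vs 6, 1 vs 7] → B does not strictly dominate A (column Y: 6 ≤ 6)
  B vs C: [3 vs 3, 6 vs 3, 1 vs 1] → B does not strictly dominate C (column X: 3 ≤ 3)
  C vs A: [3 vs 1, 3 vs 6, 1 vs 7] → C does not strictly dominate A (column Y: 3 ≤ 6)
  C vs B: [3 vs 3, 3 vs 6, 1 vs 1] → C does not strictly dominate B (column X: 3 ≤ 3)
No single strategy strictly dominates all others → no strictly dominant strategy.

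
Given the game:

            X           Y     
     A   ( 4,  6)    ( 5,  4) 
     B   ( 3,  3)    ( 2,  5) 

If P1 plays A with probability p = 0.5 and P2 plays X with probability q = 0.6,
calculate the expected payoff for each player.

E[P1] = 3.5, E[P2] = 4.5

Work:
E[P1] = p·q·π₁(A,X) + p·(1-q)·π₁(A,Y) + (1-p)·q·π₁(B,X) + (1-p)·(1-q)·π₁(B,Y)
= 0.5·0.6·4 + 0.5·0.4·5 + 0.5·0.6·3 + 0.5·0.4·2
= 3.5

E[P2] = 4.5 (similar calculation)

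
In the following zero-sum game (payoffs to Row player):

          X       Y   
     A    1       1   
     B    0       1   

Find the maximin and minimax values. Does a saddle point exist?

Maximin = 1, Minimax = 1, Saddle: True

Work:
Row minimums: [1, 0] → maximin = 1
Column maximums: [1, 1] → minimax = 1
Saddle point exists! Game value = 1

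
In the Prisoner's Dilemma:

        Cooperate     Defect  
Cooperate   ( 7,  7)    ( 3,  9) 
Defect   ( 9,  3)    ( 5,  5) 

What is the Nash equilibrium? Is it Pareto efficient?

(Defect, Defect) is NE; not Pareto efficient

Work:
Defect dominates Cooperate for both players:
If P2 cooperates: Defect (9) > Cooperate (7)
If P2 defects: Defect (5) > Cooperate (3)
NE: (Defect, Defect) with payoff (5, 5)
But (Cooperate, Cooperate) = (7, 7) Pareto dominates (5, 5)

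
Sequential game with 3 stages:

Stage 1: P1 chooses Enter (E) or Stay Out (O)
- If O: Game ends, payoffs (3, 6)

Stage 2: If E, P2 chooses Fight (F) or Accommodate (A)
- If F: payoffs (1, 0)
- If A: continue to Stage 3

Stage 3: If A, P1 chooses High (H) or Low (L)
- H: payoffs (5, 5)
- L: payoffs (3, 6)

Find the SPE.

SPE: (E, A, H); Outcome (5, 5)

Work:
Stage 3: P1 chooses H (5 vs 3)
Stage 2: P2: F->0, A->5 (anticipating H). Choose A
Stage 1: P1: O->3, E->5 (anticipating A, H). Choose E
SPE path: E -> A -> H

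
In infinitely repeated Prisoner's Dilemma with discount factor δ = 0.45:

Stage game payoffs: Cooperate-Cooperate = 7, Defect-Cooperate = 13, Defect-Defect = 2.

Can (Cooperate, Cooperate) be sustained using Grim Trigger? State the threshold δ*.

δ* = 0.5455; since δ = 0.45 < 0.5455, cooperation cannot be sustained

Work:
For Grim Trigger:
Cooperate forever: 7/(1-δ)
Defect then punished: 13 + 2·δ/(1-δ)
Need: 7/(1-δ) ≥ 13 + 2·δ/(1-δ)
Solving: δ ≥ (T-R)/(T-P) = (13-7)/(13-2) = 0.5455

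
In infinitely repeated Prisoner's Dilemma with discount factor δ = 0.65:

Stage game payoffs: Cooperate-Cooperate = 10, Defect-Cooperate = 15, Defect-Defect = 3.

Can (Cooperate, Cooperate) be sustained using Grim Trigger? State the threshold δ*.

δ* = 0.4167; since δ = 0.65 ≥ 0.4167, cooperation can be sustained

Work:
For Grim Trigger:
Cooperate forever: 10/(1-δ)
Defect then punished: 15 + 3·δ/(1-δ)
Need: 10/(1-δ) ≥ 15 + 3·δ/(1-δ)
Solving: δ ≥ (T-R)/(T-P) = (15-10)/(15-3) = 0.4167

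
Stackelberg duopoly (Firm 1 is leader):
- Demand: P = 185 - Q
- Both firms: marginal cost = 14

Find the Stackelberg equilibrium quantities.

q₁* (leader) = 85.5, q₂* (follower) = 42.75

Work:
Follower's reaction: q₂ = (a - c - q₁)/2
Leader substitutes: π₁ = q₁·(a - q₁ - (a-c-q₁)/2 - c)
FOC: q₁* = (185 - 14)/2 = 85.50
Then: q₂* = (185 - 14 - 85.5)/2 = 42.75
Leader has first-mover advantage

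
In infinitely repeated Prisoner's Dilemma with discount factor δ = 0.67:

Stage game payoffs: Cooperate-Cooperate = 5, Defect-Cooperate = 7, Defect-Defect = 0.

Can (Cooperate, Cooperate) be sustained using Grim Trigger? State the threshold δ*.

δ* = 0.2857; since δ = 0.67 ≥ 0.2857, cooperation can be sustained

Work:
For Grim Trigger:
Cooperate forever: 5/(1-δ)
Defect then punished: 7 + 0·δ/(1-δ)
Need: 5/(1-δ) ≥ 7 + 0·δ/(1-δ)
Solving: δ ≥ (T-R)/(T-P) = (7-5)/(7-0) = 0.2857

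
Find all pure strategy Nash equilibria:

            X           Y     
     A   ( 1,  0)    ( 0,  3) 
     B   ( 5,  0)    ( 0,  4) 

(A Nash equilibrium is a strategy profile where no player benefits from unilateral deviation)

Nash equilibrium: (A, Y), (B, Y)

Work:
Best responses:
  P1 vs X: payoffs [1, 5] → best response B (payoff 5)
  P1 vs Y: payoffs [0, 0] → best response A/B (payoff 0)
  P2 vs A: payoffs [0, 3] → best response Y (payoff 3)
  P2 vs B: payoffs [0, 4] → best response Y (payoff 4)
Mutual best responses: (A,Y), (B,Y) → Nash equilibria.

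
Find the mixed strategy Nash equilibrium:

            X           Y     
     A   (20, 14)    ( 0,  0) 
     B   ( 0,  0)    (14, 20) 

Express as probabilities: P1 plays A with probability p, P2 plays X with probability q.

p = 0.5882, q = 0.4118

Work:
Find probabilities that make opponent indifferent:
P2 chooses q to make P1 indifferent between A and B
P1 chooses p to make P2 indifferent between X and Y
Mixed NE: P1 plays (A: 0.5882, B: 0.4118), P2 plays (X: 0.4118, Y: 0.5882)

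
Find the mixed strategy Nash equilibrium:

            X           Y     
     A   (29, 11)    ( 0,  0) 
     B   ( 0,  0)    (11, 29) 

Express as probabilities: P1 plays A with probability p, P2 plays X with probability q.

p = 0.725, q = 0.275

Work:
Find probabilities that make opponent indifferent:
P2 chooses q to make P1 indifferent between A and B
P1 chooses p to make P2 indifferent between X and Y
Mixed NE: P1 plays (A: 0.725, B: 0.275), P2 plays (X: 0.275, Y: 0.725)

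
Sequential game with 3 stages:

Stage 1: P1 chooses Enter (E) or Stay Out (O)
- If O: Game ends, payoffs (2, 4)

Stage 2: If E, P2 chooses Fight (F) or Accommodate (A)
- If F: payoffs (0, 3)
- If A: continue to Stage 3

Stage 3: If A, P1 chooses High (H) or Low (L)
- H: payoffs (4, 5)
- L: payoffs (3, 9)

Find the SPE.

SPE: (E, A, H); Outcome (4, 5)

Work:
Stage 3: P1 chooses H (4 vs 3)
Stage 2: P2: F->3, A->5 (anticipating H). Choose A
Stage 1: P1: O->2, E->4 (anticipating A, H). Choose E
SPE path: E -> A -> H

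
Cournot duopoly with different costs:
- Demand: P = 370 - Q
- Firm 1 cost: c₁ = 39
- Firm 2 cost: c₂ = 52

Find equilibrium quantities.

q₁* = 114.67, q₂* = 101.67

Work:
Reaction: q₁ = (370 - 39 - q₂)/2
Reaction: q₂ = (370 - 52 - q₁)/2
Solve simultaneously:
q₁* = (370 - 2×39 + 52)/3 = 114.67
q₂* = (370 - 2×52 + 39)/3 = 101.67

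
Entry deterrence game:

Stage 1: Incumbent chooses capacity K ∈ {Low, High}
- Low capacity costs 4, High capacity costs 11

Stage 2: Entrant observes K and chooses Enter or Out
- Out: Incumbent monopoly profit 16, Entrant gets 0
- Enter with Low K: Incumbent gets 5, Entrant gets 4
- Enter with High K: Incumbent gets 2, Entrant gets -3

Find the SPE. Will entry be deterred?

SPE: (High, Enter|Low, Out|High); Entry deterred. Incumbent net profit = 5

Work:
After Low K: Entrant enters (4 > 0)
After High K: Entrant stays out (-3 < 0)
Incumbent: Low → 5−4=1, High → 16−11=5
Incumbent chooses High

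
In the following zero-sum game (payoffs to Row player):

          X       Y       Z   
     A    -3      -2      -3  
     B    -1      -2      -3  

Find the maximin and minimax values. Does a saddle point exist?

Maximin = -3, Minimax = -3, Saddle: True

Work:
Row minimums: [-3, -3] → maximin = -3
Column maximums: [-1, -2, -3] → minimax = -3
Saddle point exists! Game value = -3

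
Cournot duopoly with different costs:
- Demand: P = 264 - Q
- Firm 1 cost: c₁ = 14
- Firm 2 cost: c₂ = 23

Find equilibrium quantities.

q₁* = 86.33, q₂* = 77.33

Work:
Reaction: q₁ = (264 - 14 - q₂)/2
Reaction: q₂ = (264 - 23 - q₁)/2
Solve simultaneously:
q₁* = (264 - 2×14 + 23)/3 = 86.33
q₂* = (264 - 2×23 + 14)/3 = 77.33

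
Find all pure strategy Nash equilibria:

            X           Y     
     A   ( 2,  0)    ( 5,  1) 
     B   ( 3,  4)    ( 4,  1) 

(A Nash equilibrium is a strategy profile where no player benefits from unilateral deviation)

Nash equilibrium: (A, Y), (B, X)

Work:
Best responses:
  P1 vs X: payoffs [2, 3] → best response B (payoff 3)
  P1 vs Y: payoffs [5, 4] → best response A (payoff 5)
  P2 vs A: payoffs [0, 1] → best response Y (payoff 1)
  P2 vs B: payoffs [4, 1] → best response X (payoff 4)
Mutual best responses: (A,Y), (B,X) → Nash equilibria.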